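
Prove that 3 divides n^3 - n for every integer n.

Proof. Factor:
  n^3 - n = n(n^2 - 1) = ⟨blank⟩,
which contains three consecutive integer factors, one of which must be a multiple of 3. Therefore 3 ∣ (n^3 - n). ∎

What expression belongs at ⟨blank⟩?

(n - 1)n(n + 1)

n(n^2 - 1) = n(n - 1)(n + 1) = (n - 1)n(n + 1).
These three factors are consecutive integers, so their product is divisible by 3.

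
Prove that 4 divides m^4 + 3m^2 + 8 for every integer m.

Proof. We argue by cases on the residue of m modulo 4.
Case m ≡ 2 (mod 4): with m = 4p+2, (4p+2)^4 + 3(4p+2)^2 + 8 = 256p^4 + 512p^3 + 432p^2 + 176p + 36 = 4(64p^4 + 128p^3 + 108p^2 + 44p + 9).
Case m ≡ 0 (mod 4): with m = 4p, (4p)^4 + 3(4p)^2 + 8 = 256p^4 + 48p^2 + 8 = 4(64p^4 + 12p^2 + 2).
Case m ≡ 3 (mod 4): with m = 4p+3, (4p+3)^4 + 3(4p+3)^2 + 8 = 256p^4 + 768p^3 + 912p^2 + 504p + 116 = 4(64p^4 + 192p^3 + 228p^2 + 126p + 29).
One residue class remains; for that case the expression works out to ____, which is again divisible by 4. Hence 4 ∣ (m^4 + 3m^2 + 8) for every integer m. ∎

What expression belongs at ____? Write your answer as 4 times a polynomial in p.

The residues treated are {2, 0, 3}, so the missing case is m ≡ 1 (mod 4); write m = 4p+1.
Then (4p+1)^4 + 3(4p+1)^2 + 8 = 256p^4 + 256p^3 + 144p^2 + 40p + 12 = 4(64p^4 + 64p^3 + 36p^2 + 10p + 3).

4(64p^4 + 64p^3 + 36p^2 + 10p + 3)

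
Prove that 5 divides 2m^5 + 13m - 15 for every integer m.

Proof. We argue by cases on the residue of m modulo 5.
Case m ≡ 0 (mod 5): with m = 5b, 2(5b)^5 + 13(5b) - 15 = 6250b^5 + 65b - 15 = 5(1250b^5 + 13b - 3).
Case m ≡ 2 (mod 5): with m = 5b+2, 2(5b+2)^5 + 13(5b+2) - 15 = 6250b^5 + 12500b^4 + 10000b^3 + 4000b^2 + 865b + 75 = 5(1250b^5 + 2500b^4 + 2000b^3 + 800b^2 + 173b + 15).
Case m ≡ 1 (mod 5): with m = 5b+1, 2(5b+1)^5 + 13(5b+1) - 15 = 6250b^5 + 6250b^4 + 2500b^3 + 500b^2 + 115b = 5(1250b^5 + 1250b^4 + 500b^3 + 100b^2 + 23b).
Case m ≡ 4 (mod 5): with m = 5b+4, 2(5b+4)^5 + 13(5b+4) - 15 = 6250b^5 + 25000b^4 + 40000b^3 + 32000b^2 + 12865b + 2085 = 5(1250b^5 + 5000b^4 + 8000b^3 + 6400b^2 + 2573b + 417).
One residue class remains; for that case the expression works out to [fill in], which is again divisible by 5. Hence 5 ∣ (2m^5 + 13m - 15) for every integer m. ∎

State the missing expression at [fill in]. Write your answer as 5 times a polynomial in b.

Only m ≡ 3 (mod 5) is unaccounted for. Put m = 5b+3:
2(5b+3)^5 + 13(5b+3) - 15 expands to 6250b^5 + 18750b^4 + 22500b^3 + 13500b^2 + 4115b + 510,
and factoring out 5 leaves 5(1250b^5 + 3750b^4 + 4500b^3 + 2700b^2 + 823b + 102).

5(1250b^5 + 3750b^4 + 4500b^3 + 2700b^2 + 823b + 102)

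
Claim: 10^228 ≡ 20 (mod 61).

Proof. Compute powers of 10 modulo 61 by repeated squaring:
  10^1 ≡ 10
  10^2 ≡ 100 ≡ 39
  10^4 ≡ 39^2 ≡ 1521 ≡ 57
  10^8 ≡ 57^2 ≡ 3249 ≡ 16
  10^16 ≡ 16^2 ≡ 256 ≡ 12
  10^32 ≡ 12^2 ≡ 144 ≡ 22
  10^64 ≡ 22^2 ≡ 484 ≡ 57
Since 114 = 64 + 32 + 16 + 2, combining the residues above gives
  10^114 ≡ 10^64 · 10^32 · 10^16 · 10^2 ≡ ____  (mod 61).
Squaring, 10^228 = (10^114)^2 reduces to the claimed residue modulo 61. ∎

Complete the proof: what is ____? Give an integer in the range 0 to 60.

52

10^64 · 10^32 · 10^16 · 10^2 ≡ 57 · 22 · 12 · 39 = 586872.
586872 mod 61 = 52, so 10^114 ≡ 52 (mod 61).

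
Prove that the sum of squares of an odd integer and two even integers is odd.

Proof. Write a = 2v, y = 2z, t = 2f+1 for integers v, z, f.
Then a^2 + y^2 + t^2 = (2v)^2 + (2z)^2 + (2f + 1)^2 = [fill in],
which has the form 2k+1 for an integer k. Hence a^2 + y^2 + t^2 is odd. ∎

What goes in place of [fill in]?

2(2f^2 + 2f + 2v^2 + 2z^2) + 1

(2v)^2 + (2z)^2 + (2f + 1)^2 = 4f^2 + 4f + 4v^2 + 4z^2 + 1
= 2(2f^2 + 2f + 2v^2 + 2z^2) + 1.
Since 2f^2 + 2f + 2v^2 + 2z^2 is an integer, the sum of squares is of the form 2k+1 for an integer k.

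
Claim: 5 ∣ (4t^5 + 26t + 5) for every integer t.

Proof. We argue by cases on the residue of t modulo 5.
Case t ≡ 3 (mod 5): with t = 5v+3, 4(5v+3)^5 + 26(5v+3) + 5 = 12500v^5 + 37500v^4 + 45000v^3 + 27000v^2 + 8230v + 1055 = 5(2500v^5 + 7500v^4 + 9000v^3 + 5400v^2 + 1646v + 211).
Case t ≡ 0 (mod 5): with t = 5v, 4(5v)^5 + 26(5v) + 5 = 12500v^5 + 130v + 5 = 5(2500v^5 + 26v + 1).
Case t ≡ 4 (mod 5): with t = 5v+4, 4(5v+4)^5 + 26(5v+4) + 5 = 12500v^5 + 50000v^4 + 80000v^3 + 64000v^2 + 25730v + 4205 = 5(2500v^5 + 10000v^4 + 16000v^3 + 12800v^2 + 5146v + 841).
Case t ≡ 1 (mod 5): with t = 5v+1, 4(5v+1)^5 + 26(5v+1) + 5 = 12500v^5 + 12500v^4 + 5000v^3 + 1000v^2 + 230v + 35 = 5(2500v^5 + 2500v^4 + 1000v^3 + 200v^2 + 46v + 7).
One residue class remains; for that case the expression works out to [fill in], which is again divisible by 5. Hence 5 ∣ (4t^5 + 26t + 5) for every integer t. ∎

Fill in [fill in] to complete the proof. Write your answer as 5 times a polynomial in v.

5(2500v^5 + 5000v^4 + 4000v^3 + 1600v^2 + 346v + 37)

Only t ≡ 2 (mod 5) is unaccounted for. Put t = 5v+2:
4(5v+2)^5 + 26(5v+2) + 5 expands to 12500v^5 + 25000v^4 + 20000v^3 + 8000v^2 + 1730v + 185,
and factoring out 5 leaves 5(2500v^5 + 5000v^4 + 4000v^3 + 1600v^2 + 346v + 37).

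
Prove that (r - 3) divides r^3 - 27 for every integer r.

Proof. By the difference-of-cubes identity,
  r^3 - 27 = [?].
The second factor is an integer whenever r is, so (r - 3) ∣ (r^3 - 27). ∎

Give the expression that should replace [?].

(r - 3)(r^2 + 3r + 9)

a^3 - b^3 = (a - b)(a^2 + ab + b^2). With a = r, b = 3:
r^3 - 27 = (r - 3)(r^2 + 3r + 9).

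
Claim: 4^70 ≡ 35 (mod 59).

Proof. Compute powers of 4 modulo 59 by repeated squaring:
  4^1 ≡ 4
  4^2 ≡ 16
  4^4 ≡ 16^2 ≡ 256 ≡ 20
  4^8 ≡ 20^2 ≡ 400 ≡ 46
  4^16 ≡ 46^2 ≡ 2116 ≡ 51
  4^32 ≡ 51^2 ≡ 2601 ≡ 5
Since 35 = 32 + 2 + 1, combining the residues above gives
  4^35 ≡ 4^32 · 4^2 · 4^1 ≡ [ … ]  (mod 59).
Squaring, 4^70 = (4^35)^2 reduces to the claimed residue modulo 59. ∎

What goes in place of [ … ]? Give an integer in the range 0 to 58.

Multiply the listed residues: 5 · 16 · 4 = 80 → 320.
Reducing modulo 59: 320 = 5·59 + 25, so 4^35 ≡ 25.

25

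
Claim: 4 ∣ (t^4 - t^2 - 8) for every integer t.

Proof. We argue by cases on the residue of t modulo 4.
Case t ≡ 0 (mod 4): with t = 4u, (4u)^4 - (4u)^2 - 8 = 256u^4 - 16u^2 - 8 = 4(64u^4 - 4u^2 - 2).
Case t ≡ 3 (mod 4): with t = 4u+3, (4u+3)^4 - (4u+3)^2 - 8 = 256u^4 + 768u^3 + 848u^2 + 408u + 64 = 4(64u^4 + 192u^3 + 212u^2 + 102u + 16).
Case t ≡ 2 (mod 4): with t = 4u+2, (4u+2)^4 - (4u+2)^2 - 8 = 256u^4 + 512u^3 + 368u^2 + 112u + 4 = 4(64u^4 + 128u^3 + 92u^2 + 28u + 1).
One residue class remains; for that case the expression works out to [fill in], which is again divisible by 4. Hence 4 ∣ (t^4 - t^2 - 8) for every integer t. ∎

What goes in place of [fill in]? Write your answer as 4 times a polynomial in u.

The residues treated are {0, 3, 2}, so the missing case is t ≡ 1 (mod 4); write t = 4u+1.
Then (4u+1)^4 - (4u+1)^2 - 8 = 256u^4 + 256u^3 + 80u^2 + 8u - 8 = 4(64u^4 + 64u^3 + 20u^2 + 2u - 2).

4(64u^4 + 64u^3 + 20u^2 + 2u - 2)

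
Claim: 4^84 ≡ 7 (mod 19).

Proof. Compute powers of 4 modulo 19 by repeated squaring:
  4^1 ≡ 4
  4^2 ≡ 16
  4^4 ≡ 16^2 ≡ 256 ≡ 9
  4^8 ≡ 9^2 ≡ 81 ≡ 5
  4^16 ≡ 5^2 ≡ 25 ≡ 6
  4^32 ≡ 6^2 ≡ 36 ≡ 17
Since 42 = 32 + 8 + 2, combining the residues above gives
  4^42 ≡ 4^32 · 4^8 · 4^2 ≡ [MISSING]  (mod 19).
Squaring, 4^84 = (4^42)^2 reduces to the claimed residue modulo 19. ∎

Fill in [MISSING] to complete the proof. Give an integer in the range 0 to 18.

11

4^32 · 4^8 · 4^2 ≡ 17 · 5 · 16 = 1360.
1360 mod 19 = 11, so 4^42 ≡ 11 (mod 19).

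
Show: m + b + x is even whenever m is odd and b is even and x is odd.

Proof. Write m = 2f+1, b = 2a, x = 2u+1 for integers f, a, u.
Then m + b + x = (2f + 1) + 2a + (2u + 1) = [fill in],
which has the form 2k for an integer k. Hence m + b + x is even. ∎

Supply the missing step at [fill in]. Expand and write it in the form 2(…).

2(a + f + u + 1)

Expanding: (2f + 1) + 2a + (2u + 1) = 2a + 2f + 2u + 2.
Every term is even; pulling out the factor of 2 gives 2(a + f + u + 1).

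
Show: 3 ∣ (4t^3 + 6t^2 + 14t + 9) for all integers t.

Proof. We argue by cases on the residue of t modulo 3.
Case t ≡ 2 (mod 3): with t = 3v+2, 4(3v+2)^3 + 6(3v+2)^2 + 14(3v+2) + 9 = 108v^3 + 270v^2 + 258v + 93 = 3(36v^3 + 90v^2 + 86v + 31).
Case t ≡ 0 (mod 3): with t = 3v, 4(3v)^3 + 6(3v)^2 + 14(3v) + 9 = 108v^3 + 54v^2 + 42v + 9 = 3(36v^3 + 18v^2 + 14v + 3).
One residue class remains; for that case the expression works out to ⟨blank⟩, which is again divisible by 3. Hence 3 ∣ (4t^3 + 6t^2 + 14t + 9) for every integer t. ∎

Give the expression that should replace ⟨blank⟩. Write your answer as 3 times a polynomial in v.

3(36v^3 + 54v^2 + 38v + 11)

Only t ≡ 1 (mod 3) is unaccounted for. Put t = 3v+1:
4(3v+1)^3 + 6(3v+1)^2 + 14(3v+1) + 9 expands to 108v^3 + 162v^2 + 114v + 33,
and factoring out 3 leaves 3(36v^3 + 54v^2 + 38v + 11).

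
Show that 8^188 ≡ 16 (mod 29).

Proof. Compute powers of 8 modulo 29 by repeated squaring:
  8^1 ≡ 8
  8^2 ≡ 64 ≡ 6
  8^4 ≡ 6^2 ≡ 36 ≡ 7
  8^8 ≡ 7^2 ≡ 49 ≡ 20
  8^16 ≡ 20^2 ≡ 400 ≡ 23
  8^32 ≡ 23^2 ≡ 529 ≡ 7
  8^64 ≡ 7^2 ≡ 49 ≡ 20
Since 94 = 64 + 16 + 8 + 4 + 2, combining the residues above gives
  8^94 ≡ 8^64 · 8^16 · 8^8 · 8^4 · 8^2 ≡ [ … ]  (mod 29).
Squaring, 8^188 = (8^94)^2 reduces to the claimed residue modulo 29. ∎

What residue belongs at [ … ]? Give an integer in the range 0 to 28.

4

8^64 · 8^16 · 8^8 · 8^4 · 8^2 ≡ 20 · 23 · 20 · 7 · 6 = 386400.
386400 mod 29 = 4, so 8^94 ≡ 4 (mod 29).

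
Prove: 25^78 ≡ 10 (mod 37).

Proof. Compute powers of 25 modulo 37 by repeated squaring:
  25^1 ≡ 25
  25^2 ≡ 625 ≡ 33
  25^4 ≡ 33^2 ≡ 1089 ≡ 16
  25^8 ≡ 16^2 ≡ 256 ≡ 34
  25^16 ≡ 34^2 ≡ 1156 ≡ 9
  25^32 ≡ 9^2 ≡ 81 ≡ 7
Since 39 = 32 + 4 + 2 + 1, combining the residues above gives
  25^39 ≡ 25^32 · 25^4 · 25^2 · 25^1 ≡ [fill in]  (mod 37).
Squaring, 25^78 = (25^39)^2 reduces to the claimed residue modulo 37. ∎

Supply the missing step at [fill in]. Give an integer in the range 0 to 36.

11

25^32 · 25^4 · 25^2 · 25^1 ≡ 7 · 16 · 33 · 25 = 92400.
92400 mod 37 = 11, so 25^39 ≡ 11 (mod 37).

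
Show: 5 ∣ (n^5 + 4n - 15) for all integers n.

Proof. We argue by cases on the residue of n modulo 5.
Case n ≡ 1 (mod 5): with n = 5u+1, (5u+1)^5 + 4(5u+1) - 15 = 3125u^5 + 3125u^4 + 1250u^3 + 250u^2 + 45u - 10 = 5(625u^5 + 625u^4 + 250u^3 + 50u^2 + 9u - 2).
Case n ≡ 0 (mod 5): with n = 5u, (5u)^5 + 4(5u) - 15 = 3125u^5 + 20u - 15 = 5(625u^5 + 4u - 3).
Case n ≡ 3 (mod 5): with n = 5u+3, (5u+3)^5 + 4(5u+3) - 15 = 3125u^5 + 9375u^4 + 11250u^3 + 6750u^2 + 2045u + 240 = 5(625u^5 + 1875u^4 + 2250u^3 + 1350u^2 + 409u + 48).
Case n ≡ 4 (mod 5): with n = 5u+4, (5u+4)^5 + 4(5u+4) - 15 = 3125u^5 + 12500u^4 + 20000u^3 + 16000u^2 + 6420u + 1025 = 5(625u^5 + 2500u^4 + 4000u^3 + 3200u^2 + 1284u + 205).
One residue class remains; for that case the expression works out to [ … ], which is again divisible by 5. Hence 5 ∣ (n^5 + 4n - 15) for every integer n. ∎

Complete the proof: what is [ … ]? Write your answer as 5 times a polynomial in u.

The residues treated are {1, 0, 3, 4}, so the missing case is n ≡ 2 (mod 5); write n = 5u+2.
Then (5u+2)^5 + 4(5u+2) - 15 = 3125u^5 + 6250u^4 + 5000u^3 + 2000u^2 + 420u + 25 = 5(625u^5 + 1250u^4 + 1000u^3 + 400u^2 + 84u + 5).

5(625u^5 + 1250u^4 + 1000u^3 + 400u^2 + 84u + 5)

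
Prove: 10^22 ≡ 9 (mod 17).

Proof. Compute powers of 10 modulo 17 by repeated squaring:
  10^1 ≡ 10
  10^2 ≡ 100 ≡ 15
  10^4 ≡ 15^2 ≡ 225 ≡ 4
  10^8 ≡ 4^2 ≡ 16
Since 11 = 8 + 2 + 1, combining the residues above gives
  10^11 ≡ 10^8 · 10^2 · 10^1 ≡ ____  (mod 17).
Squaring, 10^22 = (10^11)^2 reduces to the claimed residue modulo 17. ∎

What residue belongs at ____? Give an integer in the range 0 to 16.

10^8 · 10^2 · 10^1 ≡ 16 · 15 · 10 = 2400.
2400 mod 17 = 3, so 10^11 ≡ 3 (mod 17).

3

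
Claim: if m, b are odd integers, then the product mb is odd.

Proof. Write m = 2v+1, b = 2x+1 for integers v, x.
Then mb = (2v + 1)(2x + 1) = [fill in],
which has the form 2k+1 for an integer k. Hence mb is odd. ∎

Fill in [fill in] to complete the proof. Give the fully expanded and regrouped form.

(2v + 1)(2x + 1) = 4vx + 2v + 2x + 1
= 2(2vx + v + x) + 1.
Since 2vx + v + x is an integer, the product is of the form 2k+1 for an integer k.

2(2vx + v + x) + 1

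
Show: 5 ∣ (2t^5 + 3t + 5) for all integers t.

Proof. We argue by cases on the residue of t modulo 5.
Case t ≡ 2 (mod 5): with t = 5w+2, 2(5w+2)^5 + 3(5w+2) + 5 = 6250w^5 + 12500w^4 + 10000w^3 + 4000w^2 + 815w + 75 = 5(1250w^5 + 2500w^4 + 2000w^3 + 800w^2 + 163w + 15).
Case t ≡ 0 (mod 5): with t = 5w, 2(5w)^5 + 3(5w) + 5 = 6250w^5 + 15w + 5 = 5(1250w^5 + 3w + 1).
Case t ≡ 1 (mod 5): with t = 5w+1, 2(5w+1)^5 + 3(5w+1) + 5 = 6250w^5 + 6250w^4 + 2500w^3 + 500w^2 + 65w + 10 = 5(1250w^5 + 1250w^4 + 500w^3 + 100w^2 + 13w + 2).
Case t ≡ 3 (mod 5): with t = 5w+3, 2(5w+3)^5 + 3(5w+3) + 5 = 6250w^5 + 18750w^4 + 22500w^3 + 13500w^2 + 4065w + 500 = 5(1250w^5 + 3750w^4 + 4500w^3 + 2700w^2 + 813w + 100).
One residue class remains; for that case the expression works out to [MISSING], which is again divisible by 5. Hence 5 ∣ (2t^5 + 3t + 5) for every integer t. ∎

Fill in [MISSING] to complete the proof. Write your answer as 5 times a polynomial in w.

Only t ≡ 4 (mod 5) is unaccounted for. Put t = 5w+4:
2(5w+4)^5 + 3(5w+4) + 5 expands to 6250w^5 + 25000w^4 + 40000w^3 + 32000w^2 + 12815w + 2065,
and factoring out 5 leaves 5(1250w^5 + 5000w^4 + 8000w^3 + 6400w^2 + 2563w + 413).

5(1250w^5 + 5000w^4 + 8000w^3 + 6400w^2 + 2563w + 413)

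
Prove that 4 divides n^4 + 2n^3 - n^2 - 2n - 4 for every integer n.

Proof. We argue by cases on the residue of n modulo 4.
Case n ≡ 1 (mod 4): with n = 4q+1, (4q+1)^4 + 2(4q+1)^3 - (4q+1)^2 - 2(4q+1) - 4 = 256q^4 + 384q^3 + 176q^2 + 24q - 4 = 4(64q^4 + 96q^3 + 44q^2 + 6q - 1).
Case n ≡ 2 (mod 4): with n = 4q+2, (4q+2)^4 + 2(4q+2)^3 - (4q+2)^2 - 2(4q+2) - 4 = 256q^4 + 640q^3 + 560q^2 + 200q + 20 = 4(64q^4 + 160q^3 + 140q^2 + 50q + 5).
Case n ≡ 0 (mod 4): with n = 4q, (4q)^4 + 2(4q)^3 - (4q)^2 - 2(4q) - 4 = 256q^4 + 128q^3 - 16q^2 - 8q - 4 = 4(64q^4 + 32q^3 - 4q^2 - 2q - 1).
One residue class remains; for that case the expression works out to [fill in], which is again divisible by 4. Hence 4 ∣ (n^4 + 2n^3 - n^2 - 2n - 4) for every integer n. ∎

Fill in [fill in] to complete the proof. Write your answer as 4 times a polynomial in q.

4(64q^4 + 224q^3 + 284q^2 + 154q + 29)

Only n ≡ 3 (mod 4) is unaccounted for. Put n = 4q+3:
(4q+3)^4 + 2(4q+3)^3 - (4q+3)^2 - 2(4q+3) - 4 expands to 256q^4 + 896q^3 + 1136q^2 + 616q + 116,
and factoring out 4 leaves 4(64q^4 + 224q^3 + 284q^2 + 154q + 29).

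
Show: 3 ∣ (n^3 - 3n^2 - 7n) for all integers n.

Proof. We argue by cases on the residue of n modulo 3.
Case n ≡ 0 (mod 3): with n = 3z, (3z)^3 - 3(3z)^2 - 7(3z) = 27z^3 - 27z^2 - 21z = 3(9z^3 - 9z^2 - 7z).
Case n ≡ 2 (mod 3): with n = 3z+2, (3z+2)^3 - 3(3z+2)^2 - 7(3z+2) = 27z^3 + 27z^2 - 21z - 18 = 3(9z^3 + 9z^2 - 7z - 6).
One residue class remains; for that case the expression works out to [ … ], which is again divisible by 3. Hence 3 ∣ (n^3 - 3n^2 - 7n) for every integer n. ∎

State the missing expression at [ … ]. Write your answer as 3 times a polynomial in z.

The residues treated are {0, 2}, so the missing case is n ≡ 1 (mod 3); write n = 3z+1.
Then (3z+1)^3 - 3(3z+1)^2 - 7(3z+1) = 27z^3 - 30z - 9 = 3(9z^3 - 10z - 3).

3(9z^3 - 10z - 3)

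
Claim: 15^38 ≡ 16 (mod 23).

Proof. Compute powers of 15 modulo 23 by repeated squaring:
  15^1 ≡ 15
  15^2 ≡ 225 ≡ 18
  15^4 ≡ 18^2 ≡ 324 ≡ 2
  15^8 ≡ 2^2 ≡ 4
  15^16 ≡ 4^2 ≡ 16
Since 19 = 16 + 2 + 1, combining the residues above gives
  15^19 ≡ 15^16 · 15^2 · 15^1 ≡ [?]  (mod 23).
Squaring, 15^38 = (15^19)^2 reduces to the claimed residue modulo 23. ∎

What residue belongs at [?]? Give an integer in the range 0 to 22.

19

Multiply the listed residues: 16 · 18 · 15 = 288 → 4320.
Reducing modulo 23: 4320 = 187·23 + 19, so 15^19 ≡ 19.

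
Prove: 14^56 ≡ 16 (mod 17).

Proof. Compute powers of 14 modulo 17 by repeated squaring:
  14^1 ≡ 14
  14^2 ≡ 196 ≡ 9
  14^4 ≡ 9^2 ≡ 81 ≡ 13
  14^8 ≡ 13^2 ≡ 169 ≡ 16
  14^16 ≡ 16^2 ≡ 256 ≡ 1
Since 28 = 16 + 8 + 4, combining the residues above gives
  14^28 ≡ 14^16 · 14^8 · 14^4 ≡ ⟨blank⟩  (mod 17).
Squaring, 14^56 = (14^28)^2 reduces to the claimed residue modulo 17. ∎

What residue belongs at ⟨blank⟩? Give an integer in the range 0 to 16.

14^16 · 14^8 · 14^4 ≡ 1 · 16 · 13 = 208.
208 mod 17 = 4, so 14^28 ≡ 4 (mod 17).

4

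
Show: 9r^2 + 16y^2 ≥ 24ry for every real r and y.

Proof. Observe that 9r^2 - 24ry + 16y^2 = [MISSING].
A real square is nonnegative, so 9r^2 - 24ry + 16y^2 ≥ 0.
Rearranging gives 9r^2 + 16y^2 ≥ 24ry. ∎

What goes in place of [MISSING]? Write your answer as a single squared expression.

9r^2 - 24ry + 16y^2 is a perfect-square trinomial: the outer terms are (3r)^2 and (4y)^2, and the cross term is -2·3r·4y.
So 9r^2 - 24ry + 16y^2 = (3r - 4y)^2 ≥ 0.

(3r - 4y)^2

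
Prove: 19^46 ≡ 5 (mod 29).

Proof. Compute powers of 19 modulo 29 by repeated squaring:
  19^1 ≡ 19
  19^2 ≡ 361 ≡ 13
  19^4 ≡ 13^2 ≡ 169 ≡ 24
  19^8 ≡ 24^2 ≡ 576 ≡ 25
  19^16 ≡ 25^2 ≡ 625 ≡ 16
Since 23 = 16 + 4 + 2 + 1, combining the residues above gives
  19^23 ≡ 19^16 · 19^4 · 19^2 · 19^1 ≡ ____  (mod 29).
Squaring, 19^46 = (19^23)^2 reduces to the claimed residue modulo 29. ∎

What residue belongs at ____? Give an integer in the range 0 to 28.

19^16 · 19^4 · 19^2 · 19^1 ≡ 16 · 24 · 13 · 19 = 94848.
94848 mod 29 = 18, so 19^23 ≡ 18 (mod 29).

18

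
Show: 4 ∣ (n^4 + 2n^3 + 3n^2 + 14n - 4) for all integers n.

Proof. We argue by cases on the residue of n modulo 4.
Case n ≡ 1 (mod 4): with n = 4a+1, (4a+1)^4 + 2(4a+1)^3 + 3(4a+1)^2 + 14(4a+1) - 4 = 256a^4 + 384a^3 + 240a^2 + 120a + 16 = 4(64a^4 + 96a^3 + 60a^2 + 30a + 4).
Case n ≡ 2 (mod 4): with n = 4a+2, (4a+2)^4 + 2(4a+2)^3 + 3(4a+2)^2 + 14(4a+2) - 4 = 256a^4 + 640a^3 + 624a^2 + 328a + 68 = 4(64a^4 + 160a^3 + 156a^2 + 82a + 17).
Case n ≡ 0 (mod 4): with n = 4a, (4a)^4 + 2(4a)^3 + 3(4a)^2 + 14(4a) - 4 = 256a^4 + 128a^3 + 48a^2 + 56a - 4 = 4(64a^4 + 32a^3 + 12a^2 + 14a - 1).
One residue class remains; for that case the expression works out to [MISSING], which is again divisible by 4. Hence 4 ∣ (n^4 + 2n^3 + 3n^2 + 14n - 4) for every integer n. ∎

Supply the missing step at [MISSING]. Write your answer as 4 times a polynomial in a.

4(64a^4 + 224a^3 + 300a^2 + 194a + 50)

Only n ≡ 3 (mod 4) is unaccounted for. Put n = 4a+3:
(4a+3)^4 + 2(4a+3)^3 + 3(4a+3)^2 + 14(4a+3) - 4 expands to 256a^4 + 896a^3 + 1200a^2 + 776a + 200,
and factoring out 4 leaves 4(64a^4 + 224a^3 + 300a^2 + 194a + 50).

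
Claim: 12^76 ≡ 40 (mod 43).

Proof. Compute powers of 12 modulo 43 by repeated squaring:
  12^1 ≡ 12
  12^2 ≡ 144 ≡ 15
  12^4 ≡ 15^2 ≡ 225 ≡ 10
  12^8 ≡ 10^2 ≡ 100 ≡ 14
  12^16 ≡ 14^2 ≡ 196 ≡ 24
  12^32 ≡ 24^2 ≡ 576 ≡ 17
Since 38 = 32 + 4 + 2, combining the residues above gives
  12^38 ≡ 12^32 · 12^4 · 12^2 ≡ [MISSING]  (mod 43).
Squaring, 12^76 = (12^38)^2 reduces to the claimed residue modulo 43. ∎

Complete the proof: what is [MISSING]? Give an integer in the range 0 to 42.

13

12^32 · 12^4 · 12^2 ≡ 17 · 10 · 15 = 2550.
2550 mod 43 = 13, so 12^38 ≡ 13 (mod 43).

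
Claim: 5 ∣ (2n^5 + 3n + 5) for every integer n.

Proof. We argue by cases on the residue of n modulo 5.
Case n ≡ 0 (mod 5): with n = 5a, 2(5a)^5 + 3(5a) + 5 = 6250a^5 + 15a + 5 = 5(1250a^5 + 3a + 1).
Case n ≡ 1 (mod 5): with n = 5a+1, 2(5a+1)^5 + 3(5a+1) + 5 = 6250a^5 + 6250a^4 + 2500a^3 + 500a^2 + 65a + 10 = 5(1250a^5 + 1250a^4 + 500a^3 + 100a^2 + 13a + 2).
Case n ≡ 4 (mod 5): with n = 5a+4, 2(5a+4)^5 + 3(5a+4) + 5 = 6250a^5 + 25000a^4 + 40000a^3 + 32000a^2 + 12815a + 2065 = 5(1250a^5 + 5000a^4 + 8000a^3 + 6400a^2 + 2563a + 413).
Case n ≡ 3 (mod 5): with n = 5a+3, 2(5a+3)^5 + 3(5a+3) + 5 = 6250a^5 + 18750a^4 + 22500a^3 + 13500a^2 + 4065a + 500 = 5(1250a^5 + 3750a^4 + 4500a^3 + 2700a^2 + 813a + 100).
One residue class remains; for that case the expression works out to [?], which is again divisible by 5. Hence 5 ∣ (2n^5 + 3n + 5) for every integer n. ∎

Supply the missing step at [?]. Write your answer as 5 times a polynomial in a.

5(1250a^5 + 2500a^4 + 2000a^3 + 800a^2 + 163a + 15)

Only n ≡ 2 (mod 5) is unaccounted for. Put n = 5a+2:
2(5a+2)^5 + 3(5a+2) + 5 expands to 6250a^5 + 12500a^4 + 10000a^3 + 4000a^2 + 815a + 75,
and factoring out 5 leaves 5(1250a^5 + 2500a^4 + 2000a^3 + 800a^2 + 163a + 15).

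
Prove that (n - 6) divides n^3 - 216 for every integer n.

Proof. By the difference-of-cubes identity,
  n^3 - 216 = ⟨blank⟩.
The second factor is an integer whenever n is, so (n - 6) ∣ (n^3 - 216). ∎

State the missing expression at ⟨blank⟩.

Polynomial division of n^3 - 216 by n - 6 leaves remainder 0 and quotient n^2 + 6n + 36.
Hence n^3 - 216 = (n - 6)(n^2 + 6n + 36).

(n - 6)(n^2 + 6n + 36)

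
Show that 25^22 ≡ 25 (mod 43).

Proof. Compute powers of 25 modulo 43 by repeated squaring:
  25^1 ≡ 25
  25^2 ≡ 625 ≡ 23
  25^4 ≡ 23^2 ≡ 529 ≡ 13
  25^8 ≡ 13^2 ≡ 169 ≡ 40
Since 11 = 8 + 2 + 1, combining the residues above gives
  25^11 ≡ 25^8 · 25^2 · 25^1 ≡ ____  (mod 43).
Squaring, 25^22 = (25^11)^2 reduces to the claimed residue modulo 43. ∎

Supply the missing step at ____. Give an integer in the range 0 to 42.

Multiply the listed residues: 40 · 23 · 25 = 920 → 23000.
Reducing modulo 43: 23000 = 534·43 + 38, so 25^11 ≡ 38.

38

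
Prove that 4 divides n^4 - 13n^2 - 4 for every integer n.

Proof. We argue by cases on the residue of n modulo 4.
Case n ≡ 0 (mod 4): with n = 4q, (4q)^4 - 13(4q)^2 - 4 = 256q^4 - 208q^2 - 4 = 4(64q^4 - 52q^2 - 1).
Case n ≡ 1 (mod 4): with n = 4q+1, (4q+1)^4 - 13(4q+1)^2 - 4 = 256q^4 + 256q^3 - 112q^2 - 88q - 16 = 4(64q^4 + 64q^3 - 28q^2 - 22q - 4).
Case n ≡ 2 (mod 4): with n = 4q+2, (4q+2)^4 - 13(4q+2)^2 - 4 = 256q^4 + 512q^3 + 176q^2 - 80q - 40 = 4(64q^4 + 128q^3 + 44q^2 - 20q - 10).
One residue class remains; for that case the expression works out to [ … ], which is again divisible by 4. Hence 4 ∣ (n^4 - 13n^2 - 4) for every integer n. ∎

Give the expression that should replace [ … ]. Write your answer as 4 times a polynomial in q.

4(64q^4 + 192q^3 + 164q^2 + 30q - 10)

The residues treated are {0, 1, 2}, so the missing case is n ≡ 3 (mod 4); write n = 4q+3.
Then (4q+3)^4 - 13(4q+3)^2 - 4 = 256q^4 + 768q^3 + 656q^2 + 120q - 40 = 4(64q^4 + 192q^3 + 164q^2 + 30q - 10).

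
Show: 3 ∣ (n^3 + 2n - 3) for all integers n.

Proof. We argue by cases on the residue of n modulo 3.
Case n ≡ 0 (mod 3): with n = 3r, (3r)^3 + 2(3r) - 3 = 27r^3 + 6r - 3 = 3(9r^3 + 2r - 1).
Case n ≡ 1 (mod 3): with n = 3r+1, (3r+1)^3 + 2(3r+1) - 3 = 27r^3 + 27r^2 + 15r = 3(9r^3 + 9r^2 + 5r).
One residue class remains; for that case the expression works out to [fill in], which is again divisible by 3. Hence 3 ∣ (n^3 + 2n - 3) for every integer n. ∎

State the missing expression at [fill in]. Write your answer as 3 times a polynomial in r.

The residues treated are {0, 1}, so the missing case is n ≡ 2 (mod 3); write n = 3r+2.
Then (3r+2)^3 + 2(3r+2) - 3 = 27r^3 + 54r^2 + 42r + 9 = 3(9r^3 + 18r^2 + 14r + 3).

3(9r^3 + 18r^2 + 14r + 3)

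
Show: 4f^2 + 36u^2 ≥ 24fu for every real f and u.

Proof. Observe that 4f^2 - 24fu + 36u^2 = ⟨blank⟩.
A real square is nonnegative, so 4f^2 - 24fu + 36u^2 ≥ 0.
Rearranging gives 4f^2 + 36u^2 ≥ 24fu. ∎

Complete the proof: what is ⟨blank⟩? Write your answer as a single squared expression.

(2f - 6u)^2

The leading and trailing coefficients are 2^2 and 6^2, and 24 = 2·2·6, so the trinomial is (2f - 6u)^2.
Hence 4f^2 - 24fu + 36u^2 ≥ 0.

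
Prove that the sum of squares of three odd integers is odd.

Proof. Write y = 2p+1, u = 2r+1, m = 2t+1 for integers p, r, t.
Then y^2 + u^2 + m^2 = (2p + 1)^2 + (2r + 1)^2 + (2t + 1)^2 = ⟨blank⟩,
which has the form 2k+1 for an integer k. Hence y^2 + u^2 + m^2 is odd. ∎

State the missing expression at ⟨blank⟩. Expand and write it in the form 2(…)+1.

2(2p^2 + 2p + 2r^2 + 2r + 2t^2 + 2t + 1) + 1

(2p + 1)^2 + (2r + 1)^2 + (2t + 1)^2 = 4p^2 + 4p + 4r^2 + 4r + 4t^2 + 4t + 3
= 2(2p^2 + 2p + 2r^2 + 2r + 2t^2 + 2t + 1) + 1.
Since 2p^2 + 2p + 2r^2 + 2r + 2t^2 + 2t + 1 is an integer, the sum of squares is of the form 2k+1 for an integer k.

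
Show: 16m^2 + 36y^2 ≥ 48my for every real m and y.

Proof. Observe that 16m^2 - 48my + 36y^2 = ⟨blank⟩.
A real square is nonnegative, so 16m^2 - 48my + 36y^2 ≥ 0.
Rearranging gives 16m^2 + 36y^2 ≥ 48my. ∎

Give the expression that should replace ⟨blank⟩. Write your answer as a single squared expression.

The leading and trailing coefficients are 4^2 and 6^2, and 48 = 2·4·6, so the trinomial is (4m - 6y)^2.
Hence 16m^2 - 48my + 36y^2 ≥ 0.

(4m - 6y)^2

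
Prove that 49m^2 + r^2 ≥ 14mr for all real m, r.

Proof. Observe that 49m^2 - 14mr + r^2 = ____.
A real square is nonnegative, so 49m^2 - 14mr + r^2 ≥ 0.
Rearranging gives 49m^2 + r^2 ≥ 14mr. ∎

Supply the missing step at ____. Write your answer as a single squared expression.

The leading and trailing coefficients are 7^2 and 1^2, and 14 = 2·7·1, so the trinomial is (7m - r)^2.
Hence 49m^2 - 14mr + r^2 ≥ 0.

(7m - r)^2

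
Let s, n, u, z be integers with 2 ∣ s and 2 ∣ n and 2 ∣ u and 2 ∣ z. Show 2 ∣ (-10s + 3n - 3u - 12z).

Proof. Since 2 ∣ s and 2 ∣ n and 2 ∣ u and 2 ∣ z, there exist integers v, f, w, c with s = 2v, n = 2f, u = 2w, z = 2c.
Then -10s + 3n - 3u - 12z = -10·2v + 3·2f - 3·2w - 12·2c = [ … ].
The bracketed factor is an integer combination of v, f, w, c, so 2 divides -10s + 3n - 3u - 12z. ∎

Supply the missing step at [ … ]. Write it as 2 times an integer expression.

Each term has a factor of 2: -10·2v + 3·2f - 3·2w - 12·2c = 2·(-12c + 3f - 10v - 3w).
Since -12c + 3f - 10v - 3w is an integer, 2 ∣ (-10s + 3n - 3u - 12z).

2(-12c + 3f - 10v - 3w)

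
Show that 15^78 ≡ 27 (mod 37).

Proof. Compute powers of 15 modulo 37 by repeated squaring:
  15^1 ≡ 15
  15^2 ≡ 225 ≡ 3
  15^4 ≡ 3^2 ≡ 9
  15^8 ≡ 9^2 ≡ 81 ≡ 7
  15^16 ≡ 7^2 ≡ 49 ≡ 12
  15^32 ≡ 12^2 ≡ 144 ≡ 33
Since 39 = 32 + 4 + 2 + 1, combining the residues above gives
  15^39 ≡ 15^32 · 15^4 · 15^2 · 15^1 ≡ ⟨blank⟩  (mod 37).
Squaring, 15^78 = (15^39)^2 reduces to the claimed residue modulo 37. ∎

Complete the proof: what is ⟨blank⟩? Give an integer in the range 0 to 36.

Multiply the listed residues: 33 · 9 · 3 · 15 = 297 → 891 → 13365.
Reducing modulo 37: 13365 = 361·37 + 8, so 15^39 ≡ 8.

8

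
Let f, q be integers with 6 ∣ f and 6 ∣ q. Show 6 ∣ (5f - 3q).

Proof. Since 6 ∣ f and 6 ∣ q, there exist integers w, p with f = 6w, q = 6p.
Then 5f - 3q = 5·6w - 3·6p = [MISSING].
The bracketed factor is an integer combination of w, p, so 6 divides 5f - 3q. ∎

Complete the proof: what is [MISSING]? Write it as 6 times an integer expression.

6(-3p + 5w)

Pull the common 6 out of every term: 5·6w - 3·6p = 6(-3p + 5w).
-3p + 5w is an integer, which exhibits the divisibility.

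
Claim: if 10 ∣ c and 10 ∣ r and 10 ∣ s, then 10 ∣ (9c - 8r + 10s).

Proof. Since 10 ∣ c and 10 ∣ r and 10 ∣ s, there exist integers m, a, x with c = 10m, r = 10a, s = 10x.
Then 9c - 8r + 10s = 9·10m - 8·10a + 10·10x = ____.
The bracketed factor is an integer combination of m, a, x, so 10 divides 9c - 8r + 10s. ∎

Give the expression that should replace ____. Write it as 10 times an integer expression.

Each term has a factor of 10: 9·10m - 8·10a + 10·10x = 10·(-8a + 9m + 10x).
Since -8a + 9m + 10x is an integer, 10 ∣ (9c - 8r + 10s).

10(-8a + 9m + 10x)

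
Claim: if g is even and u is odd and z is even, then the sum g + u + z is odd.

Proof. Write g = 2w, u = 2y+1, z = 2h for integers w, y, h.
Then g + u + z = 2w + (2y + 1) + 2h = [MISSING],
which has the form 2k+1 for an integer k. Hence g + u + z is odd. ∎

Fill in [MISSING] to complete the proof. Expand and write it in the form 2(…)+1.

2(h + w + y) + 1

Expanding: 2w + (2y + 1) + 2h = 2h + 2w + 2y + 1.
Every term except the constant is even, so this is 2(h + w + y) + 1,
and h + w + y ∈ ℤ gives the required form.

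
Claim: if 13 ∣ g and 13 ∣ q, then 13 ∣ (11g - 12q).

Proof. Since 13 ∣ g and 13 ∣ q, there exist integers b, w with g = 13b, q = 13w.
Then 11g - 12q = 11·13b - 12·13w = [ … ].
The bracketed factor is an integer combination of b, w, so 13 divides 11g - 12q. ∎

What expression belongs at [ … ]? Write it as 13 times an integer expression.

Pull the common 13 out of every term: 11·13b - 12·13w = 13(11b - 12w).
11b - 12w is an integer, which exhibits the divisibility.

13(11b - 12w)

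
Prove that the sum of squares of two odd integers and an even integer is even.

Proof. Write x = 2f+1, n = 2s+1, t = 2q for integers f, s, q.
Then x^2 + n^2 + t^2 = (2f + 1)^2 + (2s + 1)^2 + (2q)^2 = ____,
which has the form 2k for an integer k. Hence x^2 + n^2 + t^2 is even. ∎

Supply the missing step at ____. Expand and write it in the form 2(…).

2(2f^2 + 2f + 2q^2 + 2s^2 + 2s + 1)

Expanding: (2f + 1)^2 + (2s + 1)^2 + (2q)^2 = 4f^2 + 4f + 4q^2 + 4s^2 + 4s + 2.
Every term is even; pulling out the factor of 2 gives 2(2f^2 + 2f + 2q^2 + 2s^2 + 2s + 1).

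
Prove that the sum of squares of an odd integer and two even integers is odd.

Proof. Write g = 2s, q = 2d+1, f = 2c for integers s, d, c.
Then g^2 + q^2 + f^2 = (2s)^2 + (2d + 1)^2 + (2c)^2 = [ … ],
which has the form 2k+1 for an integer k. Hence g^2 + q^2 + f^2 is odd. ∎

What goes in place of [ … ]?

(2s)^2 + (2d + 1)^2 + (2c)^2 = 4c^2 + 4d^2 + 4d + 4s^2 + 1
= 2(2c^2 + 2d^2 + 2d + 2s^2) + 1.
Since 2c^2 + 2d^2 + 2d + 2s^2 is an integer, the sum of squares is of the form 2k+1 for an integer k.

2(2c^2 + 2d^2 + 2d + 2s^2) + 1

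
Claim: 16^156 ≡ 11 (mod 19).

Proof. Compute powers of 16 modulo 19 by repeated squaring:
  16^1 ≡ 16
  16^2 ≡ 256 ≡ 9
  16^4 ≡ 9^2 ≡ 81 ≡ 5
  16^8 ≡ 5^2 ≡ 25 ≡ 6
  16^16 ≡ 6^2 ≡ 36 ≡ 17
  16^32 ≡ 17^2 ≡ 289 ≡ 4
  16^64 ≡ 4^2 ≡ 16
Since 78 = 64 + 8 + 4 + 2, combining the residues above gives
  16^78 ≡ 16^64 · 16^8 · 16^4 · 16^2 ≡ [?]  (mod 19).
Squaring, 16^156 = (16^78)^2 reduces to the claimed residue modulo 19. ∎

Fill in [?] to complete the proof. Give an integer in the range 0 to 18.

7

16^64 · 16^8 · 16^4 · 16^2 ≡ 16 · 6 · 5 · 9 = 4320.
4320 mod 19 = 7, so 16^78 ≡ 7 (mod 19).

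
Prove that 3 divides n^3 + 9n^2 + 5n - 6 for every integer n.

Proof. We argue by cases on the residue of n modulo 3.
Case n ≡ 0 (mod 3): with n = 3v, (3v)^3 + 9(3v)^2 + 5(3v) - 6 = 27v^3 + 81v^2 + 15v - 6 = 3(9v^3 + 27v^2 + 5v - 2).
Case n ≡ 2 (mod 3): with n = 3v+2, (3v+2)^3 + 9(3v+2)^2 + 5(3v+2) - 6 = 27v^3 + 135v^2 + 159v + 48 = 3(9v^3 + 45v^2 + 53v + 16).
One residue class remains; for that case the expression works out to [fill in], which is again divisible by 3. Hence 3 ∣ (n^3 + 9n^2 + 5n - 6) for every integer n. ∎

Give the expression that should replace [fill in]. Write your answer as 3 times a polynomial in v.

3(9v^3 + 36v^2 + 26v + 3)

Only n ≡ 1 (mod 3) is unaccounted for. Put n = 3v+1:
(3v+1)^3 + 9(3v+1)^2 + 5(3v+1) - 6 expands to 27v^3 + 108v^2 + 78v + 9,
and factoring out 3 leaves 3(9v^3 + 36v^2 + 26v + 3).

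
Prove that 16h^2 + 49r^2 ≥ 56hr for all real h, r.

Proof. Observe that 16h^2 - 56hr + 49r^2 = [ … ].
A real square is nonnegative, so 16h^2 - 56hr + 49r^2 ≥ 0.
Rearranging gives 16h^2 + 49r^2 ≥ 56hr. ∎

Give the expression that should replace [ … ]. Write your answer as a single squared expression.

The leading and trailing coefficients are 4^2 and 7^2, and 56 = 2·4·7, so the trinomial is (4h - 7r)^2.
Hence 16h^2 - 56hr + 49r^2 ≥ 0.

(4h - 7r)^2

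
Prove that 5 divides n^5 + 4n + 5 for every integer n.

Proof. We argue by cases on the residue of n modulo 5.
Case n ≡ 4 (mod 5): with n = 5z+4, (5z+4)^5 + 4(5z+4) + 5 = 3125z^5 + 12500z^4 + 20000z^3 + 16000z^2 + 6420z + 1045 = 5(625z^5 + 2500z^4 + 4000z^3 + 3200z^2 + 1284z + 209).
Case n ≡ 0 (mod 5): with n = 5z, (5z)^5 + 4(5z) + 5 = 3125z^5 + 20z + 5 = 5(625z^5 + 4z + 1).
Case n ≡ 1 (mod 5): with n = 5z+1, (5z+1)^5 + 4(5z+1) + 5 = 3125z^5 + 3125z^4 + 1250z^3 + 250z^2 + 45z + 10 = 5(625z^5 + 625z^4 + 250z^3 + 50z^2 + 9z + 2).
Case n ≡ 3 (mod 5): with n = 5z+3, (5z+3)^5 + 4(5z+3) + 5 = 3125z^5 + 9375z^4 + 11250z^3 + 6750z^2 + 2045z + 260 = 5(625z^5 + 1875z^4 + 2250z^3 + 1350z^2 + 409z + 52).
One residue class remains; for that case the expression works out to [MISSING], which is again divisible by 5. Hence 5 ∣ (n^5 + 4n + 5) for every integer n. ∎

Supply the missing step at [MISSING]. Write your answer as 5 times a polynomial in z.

5(625z^5 + 1250z^4 + 1000z^3 + 400z^2 + 84z + 9)

Only n ≡ 2 (mod 5) is unaccounted for. Put n = 5z+2:
(5z+2)^5 + 4(5z+2) + 5 expands to 3125z^5 + 6250z^4 + 5000z^3 + 2000z^2 + 420z + 45,
and factoring out 5 leaves 5(625z^5 + 1250z^4 + 1000z^3 + 400z^2 + 84z + 9).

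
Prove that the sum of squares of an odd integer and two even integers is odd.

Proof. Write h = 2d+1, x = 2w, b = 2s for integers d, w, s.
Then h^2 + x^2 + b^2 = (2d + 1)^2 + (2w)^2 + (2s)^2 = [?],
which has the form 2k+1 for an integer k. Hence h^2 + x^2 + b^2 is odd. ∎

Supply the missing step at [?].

Expanding: (2d + 1)^2 + (2w)^2 + (2s)^2 = 4d^2 + 4d + 4s^2 + 4w^2 + 1.
Every term except the constant is even, so this is 2(2d^2 + 2d + 2s^2 + 2w^2) + 1,
and 2d^2 + 2d + 2s^2 + 2w^2 ∈ ℤ gives the required form.

2(2d^2 + 2d + 2s^2 + 2w^2) + 1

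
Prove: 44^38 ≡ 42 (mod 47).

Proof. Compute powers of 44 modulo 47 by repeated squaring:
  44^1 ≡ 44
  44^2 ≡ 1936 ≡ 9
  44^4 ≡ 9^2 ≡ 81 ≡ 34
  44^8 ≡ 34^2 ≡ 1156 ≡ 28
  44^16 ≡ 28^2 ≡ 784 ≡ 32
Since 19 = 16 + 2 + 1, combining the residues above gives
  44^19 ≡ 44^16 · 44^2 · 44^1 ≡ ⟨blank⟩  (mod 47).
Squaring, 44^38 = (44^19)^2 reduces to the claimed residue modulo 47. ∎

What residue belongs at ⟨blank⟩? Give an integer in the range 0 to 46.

44^16 · 44^2 · 44^1 ≡ 32 · 9 · 44 = 12672.
12672 mod 47 = 29, so 44^19 ≡ 29 (mod 47).

29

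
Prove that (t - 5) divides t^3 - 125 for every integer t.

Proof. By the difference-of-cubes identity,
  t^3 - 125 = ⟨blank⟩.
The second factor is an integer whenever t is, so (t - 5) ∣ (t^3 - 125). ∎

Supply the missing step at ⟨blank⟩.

a^3 - b^3 = (a - b)(a^2 + ab + b^2). With a = t, b = 5:
t^3 - 125 = (t - 5)(t^2 + 5t + 25).

(t - 5)(t^2 + 5t + 25)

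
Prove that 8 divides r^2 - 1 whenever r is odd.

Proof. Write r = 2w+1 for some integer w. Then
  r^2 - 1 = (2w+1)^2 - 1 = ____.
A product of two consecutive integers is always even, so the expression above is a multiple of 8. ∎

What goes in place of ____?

(2w+1)^2 - 1 = 4w^2 + 4w + 1 - 1 = 4w^2 + 4w = 4w(w+1).
Since w and w+1 are consecutive, w(w+1) is even, and 4·(even) is a multiple of 8.

4w(w + 1)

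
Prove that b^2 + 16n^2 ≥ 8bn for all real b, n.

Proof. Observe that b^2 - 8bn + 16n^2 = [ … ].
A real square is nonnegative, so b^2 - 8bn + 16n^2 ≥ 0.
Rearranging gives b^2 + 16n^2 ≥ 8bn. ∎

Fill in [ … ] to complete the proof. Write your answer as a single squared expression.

The leading and trailing coefficients are 1^2 and 4^2, and 8 = 2·1·4, so the trinomial is (b - 4n)^2.
Hence b^2 - 8bn + 16n^2 ≥ 0.

(b - 4n)^2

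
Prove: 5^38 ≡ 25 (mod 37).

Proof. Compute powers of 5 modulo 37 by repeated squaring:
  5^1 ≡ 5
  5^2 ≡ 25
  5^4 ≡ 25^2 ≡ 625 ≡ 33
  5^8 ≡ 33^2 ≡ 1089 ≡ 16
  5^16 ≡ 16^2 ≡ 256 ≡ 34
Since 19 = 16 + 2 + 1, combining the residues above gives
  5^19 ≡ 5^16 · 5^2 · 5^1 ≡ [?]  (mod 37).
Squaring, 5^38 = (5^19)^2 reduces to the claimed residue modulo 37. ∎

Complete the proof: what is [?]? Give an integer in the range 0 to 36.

Multiply the listed residues: 34 · 25 · 5 = 850 → 4250.
Reducing modulo 37: 4250 = 114·37 + 32, so 5^19 ≡ 32.

32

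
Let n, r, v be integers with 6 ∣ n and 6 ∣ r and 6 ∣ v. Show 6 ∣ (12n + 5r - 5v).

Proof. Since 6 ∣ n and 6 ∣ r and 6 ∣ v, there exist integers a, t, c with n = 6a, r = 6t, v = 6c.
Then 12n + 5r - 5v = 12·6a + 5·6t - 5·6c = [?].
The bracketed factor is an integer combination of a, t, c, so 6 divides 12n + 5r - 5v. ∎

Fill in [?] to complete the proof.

6(12a - 5c + 5t)

Each term has a factor of 6: 12·6a + 5·6t - 5·6c = 6·(12a - 5c + 5t).
Since 12a - 5c + 5t is an integer, 6 ∣ (12n + 5r - 5v).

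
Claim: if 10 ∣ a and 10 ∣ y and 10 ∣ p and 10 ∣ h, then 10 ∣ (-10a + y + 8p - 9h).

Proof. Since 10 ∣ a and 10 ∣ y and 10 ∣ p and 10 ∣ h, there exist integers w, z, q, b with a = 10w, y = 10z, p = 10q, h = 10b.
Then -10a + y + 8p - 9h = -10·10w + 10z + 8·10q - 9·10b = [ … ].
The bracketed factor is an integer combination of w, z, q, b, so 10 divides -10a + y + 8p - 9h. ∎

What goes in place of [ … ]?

10(-9b + 8q - 10w + z)

Pull the common 10 out of every term: -10·10w + 10z + 8·10q - 9·10b = 10(-9b + 8q - 10w + z).
-9b + 8q - 10w + z is an integer, which exhibits the divisibility.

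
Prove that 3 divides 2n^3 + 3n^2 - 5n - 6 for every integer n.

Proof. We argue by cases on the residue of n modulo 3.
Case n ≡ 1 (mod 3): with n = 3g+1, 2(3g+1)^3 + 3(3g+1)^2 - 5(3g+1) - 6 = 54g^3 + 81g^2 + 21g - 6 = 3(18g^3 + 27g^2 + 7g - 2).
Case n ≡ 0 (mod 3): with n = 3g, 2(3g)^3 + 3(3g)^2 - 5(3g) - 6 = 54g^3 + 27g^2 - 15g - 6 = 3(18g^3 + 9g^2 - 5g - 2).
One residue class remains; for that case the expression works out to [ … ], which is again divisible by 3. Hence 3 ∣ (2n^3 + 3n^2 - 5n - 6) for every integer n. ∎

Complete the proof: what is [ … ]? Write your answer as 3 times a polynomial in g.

3(18g^3 + 45g^2 + 31g + 4)

The residues treated are {1, 0}, so the missing case is n ≡ 2 (mod 3); write n = 3g+2.
Then 2(3g+2)^3 + 3(3g+2)^2 - 5(3g+2) - 6 = 54g^3 + 135g^2 + 93g + 12 = 3(18g^3 + 45g^2 + 31g + 4).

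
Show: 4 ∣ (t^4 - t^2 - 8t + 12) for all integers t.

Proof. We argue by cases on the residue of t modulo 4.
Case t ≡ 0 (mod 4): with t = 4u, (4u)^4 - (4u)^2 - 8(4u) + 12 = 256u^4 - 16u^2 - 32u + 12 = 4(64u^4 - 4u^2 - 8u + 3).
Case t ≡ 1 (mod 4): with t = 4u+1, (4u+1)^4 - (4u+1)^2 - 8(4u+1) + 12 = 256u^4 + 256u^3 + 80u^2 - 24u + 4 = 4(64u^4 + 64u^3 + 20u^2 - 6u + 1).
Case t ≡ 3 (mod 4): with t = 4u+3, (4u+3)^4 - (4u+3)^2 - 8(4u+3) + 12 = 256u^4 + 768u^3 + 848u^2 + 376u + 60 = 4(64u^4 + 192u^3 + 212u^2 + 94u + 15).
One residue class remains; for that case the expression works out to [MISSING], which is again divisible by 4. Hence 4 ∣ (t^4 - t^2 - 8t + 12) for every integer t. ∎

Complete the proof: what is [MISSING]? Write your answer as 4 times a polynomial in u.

4(64u^4 + 128u^3 + 92u^2 + 20u + 2)

Only t ≡ 2 (mod 4) is unaccounted for. Put t = 4u+2:
(4u+2)^4 - (4u+2)^2 - 8(4u+2) + 12 expands to 256u^4 + 512u^3 + 368u^2 + 80u + 8,
and factoring out 4 leaves 4(64u^4 + 128u^3 + 92u^2 + 20u + 2).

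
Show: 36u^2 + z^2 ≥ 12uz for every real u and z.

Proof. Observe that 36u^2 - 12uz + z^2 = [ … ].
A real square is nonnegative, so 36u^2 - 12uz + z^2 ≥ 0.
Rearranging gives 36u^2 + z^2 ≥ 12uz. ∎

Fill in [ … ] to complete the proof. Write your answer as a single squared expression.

36u^2 - 12uz + z^2 is a perfect-square trinomial: the outer terms are (6u)^2 and (z)^2, and the cross term is -2·6u·z.
So 36u^2 - 12uz + z^2 = (6u - z)^2 ≥ 0.

(6u - z)^2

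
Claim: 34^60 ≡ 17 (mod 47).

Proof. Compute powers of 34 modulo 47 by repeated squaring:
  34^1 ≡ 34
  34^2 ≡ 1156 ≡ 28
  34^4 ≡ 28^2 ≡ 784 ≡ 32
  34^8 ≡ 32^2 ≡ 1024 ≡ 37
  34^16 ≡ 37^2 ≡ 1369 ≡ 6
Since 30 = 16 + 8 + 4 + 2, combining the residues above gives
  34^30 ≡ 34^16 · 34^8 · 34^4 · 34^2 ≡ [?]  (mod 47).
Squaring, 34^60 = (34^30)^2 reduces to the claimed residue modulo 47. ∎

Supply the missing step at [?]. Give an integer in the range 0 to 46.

8

34^16 · 34^8 · 34^4 · 34^2 ≡ 6 · 37 · 32 · 28 = 198912.
198912 mod 47 = 8, so 34^30 ≡ 8 (mod 47).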